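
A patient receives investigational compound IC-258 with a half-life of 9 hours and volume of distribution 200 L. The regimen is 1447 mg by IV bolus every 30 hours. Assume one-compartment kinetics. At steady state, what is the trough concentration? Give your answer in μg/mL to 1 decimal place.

τ/t½ = 30/9 ≈ 3.3333, so fraction remaining f = (1/2)^(30/9) ≈ 0.0992.
At steady state, accumulation factor R = 1/(1 − e^(−kτ)) ≈ 1.1101.
Single-dose peak C₀ = D/Vd = 1447/200 ≈ 7.235 μg/mL.
Steady-state peak Cmax,ss = C₀·R ≈ 7.235 × 1.1101 ≈ 8.032 μg/mL.
Steady-state trough Cmin,ss = Cmax,ss·f ≈ 8.032 × 0.0992 ≈ 0.797 μg/mL.

0.8 μg/mL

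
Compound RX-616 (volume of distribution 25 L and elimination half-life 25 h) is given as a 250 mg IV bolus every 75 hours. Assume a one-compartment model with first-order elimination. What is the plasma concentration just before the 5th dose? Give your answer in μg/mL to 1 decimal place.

f = (1/2)^(τ/t½) = (1/2)^(75/25) ≈ 0.1250.
C₀ = D/Vd = 250/25 ≈ 10.000 μg/mL.
Before the 5th dose, 4 doses have been given. Superposition: Cmin = C₀·(f + f² + … + f^4).
≈ 10.000 × (0.1250 + 0.0156 + 0.0020 + 0.0002) ≈ 10.000 × 0.1428 ≈ 1.428 μg/mL.

1.4 μg/mL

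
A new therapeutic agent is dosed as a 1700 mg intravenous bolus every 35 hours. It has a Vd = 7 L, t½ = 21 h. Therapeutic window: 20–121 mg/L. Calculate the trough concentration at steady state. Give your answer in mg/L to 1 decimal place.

111.7 mg/L

k = ln2/t½ = ln2/21 ≈ 0.033007 h⁻¹; fraction remaining f = e^(−kτ) = e^(−0.033007×35) ≈ 0.3150.
Each bolus raises the concentration by D/Vd = 1700/7 ≈ 242.857 mg/L.
Steady-state trough Cmin,ss = C₀·f/(1−f) ≈ 242.857 × 0.3150/0.6850 ≈ 111.679 mg/L.
Trough 111.7 mg/L vs MEC 20 mg/L: adequate.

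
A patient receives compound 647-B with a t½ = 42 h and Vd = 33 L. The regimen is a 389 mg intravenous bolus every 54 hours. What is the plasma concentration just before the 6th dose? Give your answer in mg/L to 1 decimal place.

8.1 mg/L

f = (1/2)^(τ/t½) = (1/2)^(54/42) ≈ 0.4102.
C₀ = D/Vd = 389/33 ≈ 11.788 mg/L.
Before the 6th dose, 5 doses have been given. Superposition: Cmin = C₀·(f + f² + … + f^5).
≈ 11.788 × (0.4102 + 0.1683 + 0.0690 + 0.0283 + 0.0116) ≈ 11.788 × 0.6874 ≈ 8.103 mg/L.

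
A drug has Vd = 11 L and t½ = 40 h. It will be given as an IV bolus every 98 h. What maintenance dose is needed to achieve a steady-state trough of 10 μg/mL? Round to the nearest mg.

τ/t½ = 98/40 ≈ 2.45, so f = (1/2)^(98/40) ≈ 0.183011.
Cmin,ss = (D/Vd)·f/(1−f), so D = Cmin,ss·Vd·(1−f)/f.
D = 10 × 11 × (1−f)/f ≈ 10 × 11 × 4.46415 ≈ 491.06 mg.

491 mg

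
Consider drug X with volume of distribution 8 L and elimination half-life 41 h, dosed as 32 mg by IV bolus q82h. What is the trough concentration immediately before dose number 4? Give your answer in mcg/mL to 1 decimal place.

1.3 mcg/mL

f = (1/2)^(τ/t½) = (1/2)^(82/41) ≈ 0.2500.
C₀ = D/Vd = 32/8 ≈ 4.000 mcg/mL.
Before the 4th dose, 3 doses have been given. Superposition: Cmin = C₀·(f + f² + … + f^3).
≈ 4.000 × (0.2500 + 0.0625 + 0.0156) ≈ 4.000 × 0.3281 ≈ 1.312 mcg/mL.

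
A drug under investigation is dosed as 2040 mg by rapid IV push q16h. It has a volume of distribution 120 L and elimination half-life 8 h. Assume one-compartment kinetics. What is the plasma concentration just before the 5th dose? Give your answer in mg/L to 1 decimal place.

5.6 mg/L

f = (1/2)^(τ/t½) = (1/2)^(16/8) ≈ 0.2500.
C₀ = D/Vd = 2040/120 ≈ 17.000 mg/L.
Before the 5th dose, 4 doses have been given. Superposition: Cmin = C₀·(f + f² + … + f^4).
≈ 17.000 × (0.2500 + 0.0625 + 0.0156 + 0.0039) ≈ 17.000 × 0.3320 ≈ 5.644 mg/L.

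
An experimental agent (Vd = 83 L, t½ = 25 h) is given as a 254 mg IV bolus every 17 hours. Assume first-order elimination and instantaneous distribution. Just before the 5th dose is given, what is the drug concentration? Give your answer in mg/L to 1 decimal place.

4.3 mg/L

f = (1/2)^(τ/t½) = (1/2)^(17/25) ≈ 0.6242.
C₀ = D/Vd = 254/83 ≈ 3.060 mg/L.
Before the 5th dose, 4 doses have been given. Superposition: Cmin = C₀·(f + f² + … + f^4).
≈ 3.060 × (0.6242 + 0.3896 + 0.2432 + 0.1518) ≈ 3.060 × 1.4088 ≈ 4.311 mg/L.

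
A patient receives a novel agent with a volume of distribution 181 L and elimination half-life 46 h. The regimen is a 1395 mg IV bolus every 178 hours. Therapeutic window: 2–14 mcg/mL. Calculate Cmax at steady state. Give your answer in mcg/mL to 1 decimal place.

8.3 mcg/mL

k = ln2/t½ = ln2/46 ≈ 0.015068 h⁻¹; fraction remaining f = e^(−kτ) = e^(−0.015068×178) ≈ 0.0684.
At steady state, accumulation factor R = 1/(1 − e^(−kτ)) ≈ 1.0734.
Each bolus raises the concentration by D/Vd = 1395/181 ≈ 7.707 mcg/mL.
Steady-state peak Cmax,ss = C₀·R ≈ 7.707 × 1.0734 ≈ 8.273 mcg/mL.
Peak 8.3 mcg/mL vs MTC 14 mcg/mL: below toxic threshold.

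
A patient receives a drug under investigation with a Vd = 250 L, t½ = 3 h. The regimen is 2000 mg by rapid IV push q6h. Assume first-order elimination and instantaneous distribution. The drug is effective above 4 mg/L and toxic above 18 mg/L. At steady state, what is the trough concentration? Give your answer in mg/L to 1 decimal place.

2.7 mg/L

τ = 6 h = 2 half-lives, so f = (1/2)^2 = 0.25.
At steady state, R = 1/(1 − 0.25) = 4/3.
Single-dose peak C₀ = D/Vd = 2000/250 = 8 mg/L.
Steady-state peak Cmax,ss = C₀·R = 8 × 4/3 ≈ 10.667 mg/L.
Steady-state trough Cmin,ss = Cmax,ss·f ≈ 10.667 × 0.25 ≈ 2.667 mg/L.
Trough 2.7 mg/L vs MEC 4 mg/L: subtherapeutic.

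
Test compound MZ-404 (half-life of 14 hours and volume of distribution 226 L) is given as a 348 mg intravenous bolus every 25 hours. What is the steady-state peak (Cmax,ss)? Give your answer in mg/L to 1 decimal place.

τ/t½ = 25/14 ≈ 1.7857, so fraction remaining f = (1/2)^(25/14) ≈ 0.2900.
At steady state, accumulation factor R = 1/(1 − e^(−kτ)) ≈ 1.4085.
Single-dose peak C₀ = D/Vd = 348/226 ≈ 1.540 mg/L.
Steady-state peak Cmax,ss = C₀·R ≈ 1.540 × 1.4085 ≈ 2.169 mg/L.

2.2 mg/L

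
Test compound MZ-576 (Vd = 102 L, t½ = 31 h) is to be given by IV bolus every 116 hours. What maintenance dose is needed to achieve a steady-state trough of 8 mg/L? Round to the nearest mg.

10102 mg

τ/t½ = 116/31 ≈ 3.7419, so f = (1/2)^(116/31) ≈ 0.074742.
Cmin,ss = (D/Vd)·f/(1−f), so D = Cmin,ss·Vd·(1−f)/f.
D = 8 × 102 × (1−f)/f ≈ 8 × 102 × 12.37936 ≈ 10101.56 mg.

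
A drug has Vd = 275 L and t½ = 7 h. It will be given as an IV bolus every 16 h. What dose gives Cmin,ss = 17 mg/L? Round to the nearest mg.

τ/t½ = 16/7 ≈ 2.2857, so f = (1/2)^(16/7) ≈ 0.205084.
Cmin,ss = (D/Vd)·f/(1−f), so D = Cmin,ss·Vd·(1−f)/f.
D = 17 × 275 × (1−f)/f ≈ 17 × 275 × 3.87605 ≈ 18120.53 mg.

18121 mg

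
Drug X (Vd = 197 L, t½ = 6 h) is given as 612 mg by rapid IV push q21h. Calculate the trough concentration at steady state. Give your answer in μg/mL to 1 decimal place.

k = ln2/t½ = ln2/6 ≈ 0.115525 h⁻¹; fraction remaining f = e^(−kτ) = e^(−0.115525×21) ≈ 0.0884.
Accumulation ratio R = 1/(1 − f) ≈ 1/0.9116 ≈ 1.0970.
Each bolus raises the concentration by D/Vd = 612/197 ≈ 3.107 μg/mL.
Cmax,ss = C₀/(1 − f) ≈ 3.107/0.9116 ≈ 3.408 μg/mL.
One interval later, Cmin,ss = Cmax,ss·e^(−kτ) ≈ 3.408 × 0.0884 ≈ 0.301 μg/mL.

0.3 μg/mL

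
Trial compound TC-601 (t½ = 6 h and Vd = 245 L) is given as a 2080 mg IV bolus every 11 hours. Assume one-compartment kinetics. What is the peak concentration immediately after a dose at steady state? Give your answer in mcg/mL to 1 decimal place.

τ/t½ = 11/6 ≈ 1.8333, so fraction remaining f = (1/2)^(11/6) ≈ 0.2806.
At steady state, accumulation factor R = 1/(1 − e^(−kτ)) ≈ 1.3900.
Each bolus raises the concentration by D/Vd = 2080/245 ≈ 8.490 mcg/mL.
Cmax,ss = C₀/(1 − f) ≈ 8.490/0.7194 ≈ 11.802 mcg/mL.

11.8 mcg/mL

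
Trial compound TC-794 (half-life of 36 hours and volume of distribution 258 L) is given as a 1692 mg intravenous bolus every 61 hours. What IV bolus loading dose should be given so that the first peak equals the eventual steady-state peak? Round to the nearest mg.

2449 mg

f = (1/2)^(61/36) ≈ 0.308974; accumulation ratio R = 1/(1−f) ≈ 1.44712.
Loading dose to hit Cmax,ss on first dose: D_load = D_maint·R ≈ 1692 × 1.44712 ≈ 2448.53 mg.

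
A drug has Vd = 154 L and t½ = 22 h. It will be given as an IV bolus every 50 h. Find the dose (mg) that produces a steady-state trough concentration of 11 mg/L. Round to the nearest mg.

τ/t½ = 50/22 ≈ 2.2727, so f = (1/2)^(50/22) ≈ 0.206938.
Cmin,ss = (D/Vd)·f/(1−f), so D = Cmin,ss·Vd·(1−f)/f.
D = 11 × 154 × (1−f)/f ≈ 11 × 154 × 3.83237 ≈ 6492.03 mg.

6492 mg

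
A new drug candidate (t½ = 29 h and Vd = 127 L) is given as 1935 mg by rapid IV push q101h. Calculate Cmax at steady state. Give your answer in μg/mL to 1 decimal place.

Over one 101-h interval, 101/29 ≈ 3.4828 half-lives elapse, leaving f ≈ 0.0895 of each dose.
At steady state, accumulation factor R = 1/(1 − e^(−kτ)) ≈ 1.0983.
Single-dose peak C₀ = D/Vd = 1935/127 ≈ 15.236 μg/mL.
Cmax,ss = C₀/(1 − f) ≈ 15.236/0.9105 ≈ 16.734 μg/mL.

16.7 μg/mL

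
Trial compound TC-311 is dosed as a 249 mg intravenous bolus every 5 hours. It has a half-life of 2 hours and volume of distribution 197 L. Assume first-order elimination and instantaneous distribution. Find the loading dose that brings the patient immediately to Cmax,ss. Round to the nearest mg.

f = (1/2)^(5/2) ≈ 0.176777; accumulation ratio R = 1/(1−f) ≈ 1.21474.
Loading dose to hit Cmax,ss on first dose: D_load = D_maint·R ≈ 249 × 1.21474 ≈ 302.47 mg.

302 mg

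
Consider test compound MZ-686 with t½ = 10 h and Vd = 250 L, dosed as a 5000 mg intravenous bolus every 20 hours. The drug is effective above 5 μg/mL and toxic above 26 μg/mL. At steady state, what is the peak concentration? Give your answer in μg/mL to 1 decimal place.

26.7 μg/mL

τ = 20 h = 2 half-lives, so f = (1/2)^2 = 0.25.
At steady state, R = 1/(1 − 0.25) = 4/3.
Single-dose peak C₀ = D/Vd = 5000/250 = 20 μg/mL.
Steady-state peak Cmax,ss = C₀·R = 20 × 4/3 ≈ 26.667 μg/mL.
Peak 26.7 μg/mL vs MTC 26 μg/mL: exceeds toxic threshold.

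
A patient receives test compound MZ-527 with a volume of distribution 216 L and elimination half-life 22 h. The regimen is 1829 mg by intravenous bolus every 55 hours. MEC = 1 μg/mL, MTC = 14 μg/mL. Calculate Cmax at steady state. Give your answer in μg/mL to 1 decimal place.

10.3 μg/mL

τ/t½ = 55/22 ≈ 2.5, so fraction remaining f = (1/2)^(55/22) ≈ 0.1768.
At steady state, accumulation factor R = 1/(1 − e^(−kτ)) ≈ 1.2148.
Each bolus raises the concentration by D/Vd = 1829/216 ≈ 8.468 μg/mL.
Cmax,ss = C₀/(1 − f) ≈ 8.468/0.8232 ≈ 10.287 μg/mL.
Peak 10.3 μg/mL vs MTC 14 μg/mL: below toxic threshold.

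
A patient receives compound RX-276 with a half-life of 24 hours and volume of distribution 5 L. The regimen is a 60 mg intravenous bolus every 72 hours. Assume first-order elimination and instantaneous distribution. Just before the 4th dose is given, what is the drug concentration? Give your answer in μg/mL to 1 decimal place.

f = (1/2)^(τ/t½) = (1/2)^(72/24) ≈ 0.1250.
C₀ = D/Vd = 60/5 ≈ 12.000 μg/mL.
Before the 4th dose, 3 doses have been given. Superposition: Cmin = C₀·(f + f² + … + f^3).
≈ 12.000 × (0.1250 + 0.0156 + 0.0020) ≈ 12.000 × 0.1426 ≈ 1.711 μg/mL.

1.7 μg/mL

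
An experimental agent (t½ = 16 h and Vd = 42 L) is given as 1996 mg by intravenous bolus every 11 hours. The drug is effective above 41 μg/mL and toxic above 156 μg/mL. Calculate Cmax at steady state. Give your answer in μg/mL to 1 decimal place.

τ/t½ = 11/16 ≈ 0.6875, so fraction remaining f = (1/2)^(11/16) ≈ 0.6209.
Accumulation ratio R = 1/(1 − f) ≈ 1/0.3791 ≈ 2.6378.
Single-dose peak C₀ = D/Vd = 1996/42 ≈ 47.524 μg/mL.
Cmax,ss = C₀/(1 − f) ≈ 47.524/0.3791 ≈ 125.360 μg/mL.
Peak 125.4 μg/mL vs MTC 156 μg/mL: below toxic threshold.

125.4 μg/mL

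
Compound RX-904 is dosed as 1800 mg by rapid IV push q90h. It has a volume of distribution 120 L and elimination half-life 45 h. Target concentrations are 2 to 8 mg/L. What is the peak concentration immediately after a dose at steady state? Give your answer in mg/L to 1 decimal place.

τ = 90 h = 2 half-lives, so f = (1/2)^2 = 0.25.
At steady state, R = 1/(1 − 0.25) = 4/3.
Single-dose peak C₀ = D/Vd = 1800/120 = 15 mg/L.
Steady-state peak Cmax,ss = C₀·R = 15 × 4/3 ≈ 20.000 mg/L.
Peak 20.0 mg/L vs MTC 8 mg/L: exceeds toxic threshold.

20.0 mg/L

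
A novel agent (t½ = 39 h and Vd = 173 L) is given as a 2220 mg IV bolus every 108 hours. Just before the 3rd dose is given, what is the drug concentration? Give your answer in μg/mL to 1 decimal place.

2.2 μg/mL

f = (1/2)^(τ/t½) = (1/2)^(108/39) ≈ 0.1467.
C₀ = D/Vd = 2220/173 ≈ 12.832 μg/mL.
Before the 3rd dose, 2 doses have been given. Superposition: Cmin = C₀·(f + f²).
≈ 12.832 × (0.1467 + 0.0215) ≈ 12.832 × 0.1682 ≈ 2.158 μg/mL.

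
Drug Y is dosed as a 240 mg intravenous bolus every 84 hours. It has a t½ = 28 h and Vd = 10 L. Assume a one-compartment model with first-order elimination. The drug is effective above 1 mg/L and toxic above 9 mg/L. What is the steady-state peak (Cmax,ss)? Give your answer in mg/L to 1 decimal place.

τ = 84 h = 3 half-lives, so f = (1/2)^3 = 0.125.
At steady state, R = 1/(1 − 0.125) = 8/7.
Single-dose peak C₀ = D/Vd = 240/10 = 24 mg/L.
Steady-state peak Cmax,ss = C₀·R = 24 × 8/7 ≈ 27.429 mg/L.
Peak 27.4 mg/L vs MTC 9 mg/L: exceeds toxic threshold.

27.4 mg/L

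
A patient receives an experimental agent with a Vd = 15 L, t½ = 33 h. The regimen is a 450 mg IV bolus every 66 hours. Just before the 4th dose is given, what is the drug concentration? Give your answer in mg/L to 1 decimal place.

f = (1/2)^(τ/t½) = (1/2)^(66/33) ≈ 0.2500.
C₀ = D/Vd = 450/15 ≈ 30.000 mg/L.
Before the 4th dose, 3 doses have been given. Superposition: Cmin = C₀·(f + f² + … + f^3).
≈ 30.000 × (0.2500 + 0.0625 + 0.0156) ≈ 30.000 × 0.3281 ≈ 9.843 mg/L.

9.8 mg/L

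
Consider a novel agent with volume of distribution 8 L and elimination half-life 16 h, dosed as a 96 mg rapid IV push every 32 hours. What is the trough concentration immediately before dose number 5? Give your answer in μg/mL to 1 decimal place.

4.0 μg/mL

f = (1/2)^(τ/t½) = (1/2)^(32/16) ≈ 0.2500.
C₀ = D/Vd = 96/8 ≈ 12.000 μg/mL.
Before the 5th dose, 4 doses have been given. Superposition: Cmin = C₀·(f + f² + … + f^4).
≈ 12.000 × (0.2500 + 0.0625 + 0.0156 + 0.0039) ≈ 12.000 × 0.3320 ≈ 3.984 μg/mL.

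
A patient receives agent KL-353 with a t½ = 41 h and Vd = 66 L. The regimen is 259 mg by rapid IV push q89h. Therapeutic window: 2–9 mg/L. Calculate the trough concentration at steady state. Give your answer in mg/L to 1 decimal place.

k = ln2/t½ = ln2/41 ≈ 0.016906 h⁻¹; fraction remaining f = e^(−kτ) = e^(−0.016906×89) ≈ 0.2221.
Single-dose peak C₀ = D/Vd = 259/66 ≈ 3.924 mg/L.
Steady-state trough Cmin,ss = C₀·f/(1−f) ≈ 3.924 × 0.2221/0.7779 ≈ 1.120 mg/L.
Trough 1.1 mg/L vs MEC 2 mg/L: subtherapeutic.

1.1 mg/L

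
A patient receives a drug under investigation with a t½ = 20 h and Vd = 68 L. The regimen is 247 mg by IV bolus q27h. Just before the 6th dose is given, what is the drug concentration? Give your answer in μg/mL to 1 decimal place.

f = (1/2)^(τ/t½) = (1/2)^(27/20) ≈ 0.3923.
C₀ = D/Vd = 247/68 ≈ 3.632 μg/mL.
Before the 6th dose, 5 doses have been given. Superposition: Cmin = C₀·(f + f² + … + f^5).
≈ 3.632 × (0.3923 + 0.1539 + 0.0604 + 0.0237 + 0.0093) ≈ 3.632 × 0.6396 ≈ 2.323 μg/mL.

2.3 μg/mL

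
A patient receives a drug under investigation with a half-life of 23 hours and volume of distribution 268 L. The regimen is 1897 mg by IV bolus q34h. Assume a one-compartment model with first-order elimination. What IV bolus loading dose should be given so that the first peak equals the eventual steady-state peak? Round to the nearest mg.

2959 mg

f = (1/2)^(34/23) ≈ 0.358921; accumulation ratio R = 1/(1−f) ≈ 1.55987.
Loading dose to hit Cmax,ss on first dose: D_load = D_maint·R ≈ 1897 × 1.55987 ≈ 2959.07 mg.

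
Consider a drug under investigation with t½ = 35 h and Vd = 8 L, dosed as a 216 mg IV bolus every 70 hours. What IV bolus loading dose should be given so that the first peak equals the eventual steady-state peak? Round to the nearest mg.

288 mg

f = (1/2)^(70/35) ≈ 0.250000; accumulation ratio R = 1/(1−f) ≈ 1.33333.
Loading dose to hit Cmax,ss on first dose: D_load = D_maint·R ≈ 216 × 1.33333 ≈ 288.00 mg.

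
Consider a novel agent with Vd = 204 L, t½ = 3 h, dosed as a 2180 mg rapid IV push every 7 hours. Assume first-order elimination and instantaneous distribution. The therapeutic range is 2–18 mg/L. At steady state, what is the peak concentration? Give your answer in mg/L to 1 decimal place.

k = ln2/t½ = ln2/3 ≈ 0.231049 h⁻¹; fraction remaining f = e^(−kτ) = e^(−0.231049×7) ≈ 0.1984.
At steady state, accumulation factor R = 1/(1 − e^(−kτ)) ≈ 1.2475.
Each bolus raises the concentration by D/Vd = 2180/204 ≈ 10.686 mg/L.
Steady-state peak Cmax,ss = C₀·R ≈ 10.686 × 1.2475 ≈ 13.331 mg/L.
Peak 13.3 mg/L vs MTC 18 mg/L: below toxic threshold.

13.3 mg/L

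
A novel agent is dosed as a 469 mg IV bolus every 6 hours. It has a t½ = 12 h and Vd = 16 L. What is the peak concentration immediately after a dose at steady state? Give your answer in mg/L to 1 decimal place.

100.1 mg/L

k = ln2/t½ = ln2/12 ≈ 0.057762 h⁻¹; fraction remaining f = e^(−kτ) = e^(−0.057762×6) ≈ 0.7071.
At steady state, accumulation factor R = 1/(1 − e^(−kτ)) ≈ 3.4141.
Single-dose peak C₀ = D/Vd = 469/16 ≈ 29.312 mg/L.
Steady-state peak Cmax,ss = C₀·R ≈ 29.312 × 3.4141 ≈ 100.074 mg/L.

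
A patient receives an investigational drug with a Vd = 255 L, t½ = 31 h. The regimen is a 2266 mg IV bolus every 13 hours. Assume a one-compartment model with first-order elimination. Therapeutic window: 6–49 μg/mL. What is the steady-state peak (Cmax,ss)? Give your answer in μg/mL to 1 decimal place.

35.2 μg/mL

k = ln2/t½ = ln2/31 ≈ 0.022360 h⁻¹; fraction remaining f = e^(−kτ) = e^(−0.022360×13) ≈ 0.7478.
Accumulation ratio R = 1/(1 − f) ≈ 1/0.2522 ≈ 3.9651.
Single-dose peak C₀ = D/Vd = 2266/255 ≈ 8.886 μg/mL.
Cmax,ss = C₀/(1 − f) ≈ 8.886/0.2522 ≈ 35.234 μg/mL.
Peak 35.2 μg/mL vs MTC 49 μg/mL: below toxic threshold.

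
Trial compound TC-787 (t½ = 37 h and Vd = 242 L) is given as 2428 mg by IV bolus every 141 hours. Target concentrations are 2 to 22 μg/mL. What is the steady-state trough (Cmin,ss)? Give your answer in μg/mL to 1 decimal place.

τ/t½ = 141/37 ≈ 3.8108, so fraction remaining f = (1/2)^(141/37) ≈ 0.0713.
At steady state, accumulation factor R = 1/(1 − e^(−kτ)) ≈ 1.0768.
Each bolus raises the concentration by D/Vd = 2428/242 ≈ 10.033 μg/mL.
Steady-state peak Cmax,ss = C₀·R ≈ 10.033 × 1.0768 ≈ 10.804 μg/mL.
Steady-state trough Cmin,ss = Cmax,ss·f ≈ 10.804 × 0.0713 ≈ 0.770 μg/mL.
Trough 0.8 μg/mL vs MEC 2 μg/mL: subtherapeutic.

0.8 μg/mL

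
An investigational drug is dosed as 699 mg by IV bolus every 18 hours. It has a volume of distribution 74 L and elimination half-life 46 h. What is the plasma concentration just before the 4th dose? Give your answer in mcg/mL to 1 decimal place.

16.9 mcg/mL

f = (1/2)^(τ/t½) = (1/2)^(18/46) ≈ 0.7624.
C₀ = D/Vd = 699/74 ≈ 9.446 mcg/mL.
Before the 4th dose, 3 doses have been given. Superposition: Cmin = C₀·(f + f² + … + f^3).
≈ 9.446 × (0.7624 + 0.5813 + 0.4431) ≈ 9.446 × 1.7868 ≈ 16.878 mcg/mL.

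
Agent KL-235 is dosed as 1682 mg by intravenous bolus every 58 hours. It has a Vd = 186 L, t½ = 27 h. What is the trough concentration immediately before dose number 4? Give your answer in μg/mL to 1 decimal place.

2.6 μg/mL

f = (1/2)^(τ/t½) = (1/2)^(58/27) ≈ 0.2256.
C₀ = D/Vd = 1682/186 ≈ 9.043 μg/mL.
Before the 4th dose, 3 doses have been given. Superposition: Cmin = C₀·(f + f² + … + f^3).
≈ 9.043 × (0.2256 + 0.0509 + 0.0115) ≈ 9.043 × 0.2880 ≈ 2.604 μg/mL.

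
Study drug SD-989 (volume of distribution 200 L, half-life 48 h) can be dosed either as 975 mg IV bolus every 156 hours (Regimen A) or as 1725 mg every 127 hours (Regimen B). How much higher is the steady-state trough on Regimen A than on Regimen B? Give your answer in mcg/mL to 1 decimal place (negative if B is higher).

Regimen A: f = (1/2)^(156/48) ≈ 0.1051; Cmin,ss = (975/200)·f/(1−f) ≈ 0.573 mcg/mL.
Regimen B: f = (1/2)^(127/48) ≈ 0.1598; Cmin,ss = (1725/200)·f/(1−f) ≈ 1.640 mcg/mL.
Difference ≈ 0.573 − 1.640 ≈ -1.067 mcg/mL.

-1.1 mcg/mL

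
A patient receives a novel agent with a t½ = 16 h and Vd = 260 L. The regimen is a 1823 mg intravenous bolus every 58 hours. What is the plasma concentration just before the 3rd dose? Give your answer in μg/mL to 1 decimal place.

0.6 μg/mL

f = (1/2)^(τ/t½) = (1/2)^(58/16) ≈ 0.0811.
C₀ = D/Vd = 1823/260 ≈ 7.012 μg/mL.
Before the 3rd dose, 2 doses have been given. Superposition: Cmin = C₀·(f + f²).
≈ 7.012 × (0.0811 + 0.0066) ≈ 7.012 × 0.0877 ≈ 0.615 μg/mL.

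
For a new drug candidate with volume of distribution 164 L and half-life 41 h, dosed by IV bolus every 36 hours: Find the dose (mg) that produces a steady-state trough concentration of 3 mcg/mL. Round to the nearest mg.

τ/t½ = 36/41 ≈ 0.87805, so f = (1/2)^(36/41) ≈ 0.544103.
Cmin,ss = (D/Vd)·f/(1−f), so D = Cmin,ss·Vd·(1−f)/f.
D = 3 × 164 × (1−f)/f ≈ 3 × 164 × 0.83789 ≈ 412.24 mg.

412 mg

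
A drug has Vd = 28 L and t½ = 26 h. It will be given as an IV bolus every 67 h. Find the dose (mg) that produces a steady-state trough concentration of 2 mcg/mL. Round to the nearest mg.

τ/t½ = 67/26 ≈ 2.5769, so f = (1/2)^(67/26) ≈ 0.167598.
Cmin,ss = (D/Vd)·f/(1−f), so D = Cmin,ss·Vd·(1−f)/f.
D = 2 × 28 × (1−f)/f ≈ 2 × 28 × 4.96666 ≈ 278.13 mg.

278 mg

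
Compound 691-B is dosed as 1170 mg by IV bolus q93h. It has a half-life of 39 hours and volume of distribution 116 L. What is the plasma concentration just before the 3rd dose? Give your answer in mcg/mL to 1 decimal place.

f = (1/2)^(τ/t½) = (1/2)^(93/39) ≈ 0.1915.
C₀ = D/Vd = 1170/116 ≈ 10.086 mcg/mL.
Before the 3rd dose, 2 doses have been given. Superposition: Cmin = C₀·(f + f²).
≈ 10.086 × (0.1915 + 0.0367) ≈ 10.086 × 0.2282 ≈ 2.302 mcg/mL.

2.3 mcg/mL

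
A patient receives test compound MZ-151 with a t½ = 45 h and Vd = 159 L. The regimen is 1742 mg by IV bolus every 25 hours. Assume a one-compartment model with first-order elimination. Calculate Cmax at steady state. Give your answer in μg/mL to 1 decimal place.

34.3 μg/mL

k = ln2/t½ = ln2/45 ≈ 0.015403 h⁻¹; fraction remaining f = e^(−kτ) = e^(−0.015403×25) ≈ 0.6804.
Accumulation ratio R = 1/(1 − f) ≈ 1/0.3196 ≈ 3.1289.
Each bolus raises the concentration by D/Vd = 1742/159 ≈ 10.956 μg/mL.
Steady-state peak Cmax,ss = C₀·R ≈ 10.956 × 3.1289 ≈ 34.280 μg/mL.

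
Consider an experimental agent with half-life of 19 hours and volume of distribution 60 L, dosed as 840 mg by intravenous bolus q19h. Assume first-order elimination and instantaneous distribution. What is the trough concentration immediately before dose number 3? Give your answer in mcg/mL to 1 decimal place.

10.5 mcg/mL

f = (1/2)^(τ/t½) = (1/2)^(19/19) ≈ 0.5000.
C₀ = D/Vd = 840/60 ≈ 14.000 mcg/mL.
Before the 3rd dose, 2 doses have been given. Superposition: Cmin = C₀·(f + f²).
≈ 14.000 × (0.5000 + 0.2500) ≈ 14.000 × 0.7500 ≈ 10.500 mcg/mL.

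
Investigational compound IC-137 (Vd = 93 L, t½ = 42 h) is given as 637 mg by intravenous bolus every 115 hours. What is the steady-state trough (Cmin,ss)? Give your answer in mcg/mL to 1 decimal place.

Over one 115-h interval, 115/42 ≈ 2.7381 half-lives elapse, leaving f ≈ 0.1499 of each dose.
Single-dose peak C₀ = D/Vd = 637/93 ≈ 6.849 mcg/mL.
Steady-state trough Cmin,ss = C₀·f/(1−f) ≈ 6.849 × 0.1499/0.8501 ≈ 1.208 mcg/mL.

1.2 mcg/mL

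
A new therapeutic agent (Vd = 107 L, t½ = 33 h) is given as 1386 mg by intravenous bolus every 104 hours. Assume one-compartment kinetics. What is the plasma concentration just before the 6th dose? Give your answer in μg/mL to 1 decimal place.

f = (1/2)^(τ/t½) = (1/2)^(104/33) ≈ 0.1125.
C₀ = D/Vd = 1386/107 ≈ 12.953 μg/mL.
Before the 6th dose, 5 doses have been given. Superposition: Cmin = C₀·(f + f² + … + f^5).
≈ 12.953 × (0.1125 + 0.0127 + 0.0014 + 0.0002 + 0.0000) ≈ 12.953 × 0.1268 ≈ 1.642 μg/mL.

1.6 μg/mL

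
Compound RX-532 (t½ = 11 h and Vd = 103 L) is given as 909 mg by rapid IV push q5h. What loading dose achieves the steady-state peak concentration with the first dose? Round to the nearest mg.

f = (1/2)^(5/11) ≈ 0.729740; accumulation ratio R = 1/(1−f) ≈ 3.70014.
Loading dose to hit Cmax,ss on first dose: D_load = D_maint·R ≈ 909 × 3.70014 ≈ 3363.43 mg.

3363 mg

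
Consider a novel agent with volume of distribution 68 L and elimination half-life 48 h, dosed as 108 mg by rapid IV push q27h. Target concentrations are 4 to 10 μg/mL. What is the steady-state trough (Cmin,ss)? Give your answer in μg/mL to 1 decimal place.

3.3 μg/mL

τ/t½ = 27/48 ≈ 0.5625, so fraction remaining f = (1/2)^(27/48) ≈ 0.6771.
Accumulation ratio R = 1/(1 − f) ≈ 1/0.3229 ≈ 3.0969.
Each bolus raises the concentration by D/Vd = 108/68 ≈ 1.588 μg/mL.
Steady-state peak Cmax,ss = C₀·R ≈ 1.588 × 3.0969 ≈ 4.918 μg/mL.
Steady-state trough Cmin,ss = Cmax,ss·f ≈ 4.918 × 0.6771 ≈ 3.330 μg/mL.
Trough 3.3 μg/mL vs MEC 4 μg/mL: subtherapeutic.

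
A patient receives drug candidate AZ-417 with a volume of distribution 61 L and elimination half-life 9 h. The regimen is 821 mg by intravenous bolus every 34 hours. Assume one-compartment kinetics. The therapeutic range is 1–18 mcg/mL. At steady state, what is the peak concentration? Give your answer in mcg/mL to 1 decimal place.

14.5 mcg/mL

Over one 34-h interval, 34/9 ≈ 3.7778 half-lives elapse, leaving f ≈ 0.0729 of each dose.
At steady state, accumulation factor R = 1/(1 − e^(−kτ)) ≈ 1.0786.
Single-dose peak C₀ = D/Vd = 821/61 ≈ 13.459 mcg/mL.
Cmax,ss = C₀/(1 − f) ≈ 13.459/0.9271 ≈ 14.517 mcg/mL.
Peak 14.5 mcg/mL vs MTC 18 mcg/mL: below toxic threshold.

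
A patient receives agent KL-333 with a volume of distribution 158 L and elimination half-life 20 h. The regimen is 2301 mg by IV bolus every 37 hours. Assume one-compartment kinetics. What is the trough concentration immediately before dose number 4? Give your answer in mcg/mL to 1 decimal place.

f = (1/2)^(τ/t½) = (1/2)^(37/20) ≈ 0.2774.
C₀ = D/Vd = 2301/158 ≈ 14.563 mcg/mL.
Before the 4th dose, 3 doses have been given. Superposition: Cmin = C₀·(f + f² + … + f^3).
≈ 14.563 × (0.2774 + 0.0770 + 0.0213) ≈ 14.563 × 0.3757 ≈ 5.471 mcg/mL.

5.5 mcg/mL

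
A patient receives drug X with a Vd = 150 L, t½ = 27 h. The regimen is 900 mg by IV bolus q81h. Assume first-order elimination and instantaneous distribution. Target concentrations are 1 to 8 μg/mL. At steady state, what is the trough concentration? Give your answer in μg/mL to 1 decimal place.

τ = 81 h = 3 half-lives, so f = (1/2)^3 = 0.125.
At steady state, R = 1/(1 − 0.125) = 8/7.
Single-dose peak C₀ = D/Vd = 900/150 = 6 μg/mL.
Steady-state peak Cmax,ss = C₀·R = 6 × 8/7 ≈ 6.857 μg/mL.
Steady-state trough Cmin,ss = Cmax,ss·f ≈ 6.857 × 0.125 ≈ 0.857 μg/mL.
Trough 0.9 μg/mL vs MEC 1 μg/mL: subtherapeutic.

0.9 μg/mL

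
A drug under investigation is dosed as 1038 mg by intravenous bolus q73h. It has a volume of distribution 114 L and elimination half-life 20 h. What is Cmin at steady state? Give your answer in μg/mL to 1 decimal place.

0.8 μg/mL

τ/t½ = 73/20 ≈ 3.65, so fraction remaining f = (1/2)^(73/20) ≈ 0.0797.
At steady state, accumulation factor R = 1/(1 − e^(−kτ)) ≈ 1.0866.
Single-dose peak C₀ = D/Vd = 1038/114 ≈ 9.105 μg/mL.
Steady-state peak Cmax,ss = C₀·R ≈ 9.105 × 1.0866 ≈ 9.893 μg/mL.
One interval later, Cmin,ss = Cmax,ss·e^(−kτ) ≈ 9.893 × 0.0797 ≈ 0.788 μg/mL.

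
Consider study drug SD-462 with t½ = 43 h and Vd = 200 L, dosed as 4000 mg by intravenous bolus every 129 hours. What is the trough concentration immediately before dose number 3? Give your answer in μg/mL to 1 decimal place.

f = (1/2)^(τ/t½) = (1/2)^(129/43) ≈ 0.1250.
C₀ = D/Vd = 4000/200 ≈ 20.000 μg/mL.
Before the 3rd dose, 2 doses have been given. Superposition: Cmin = C₀·(f + f²).
≈ 20.000 × (0.1250 + 0.0156) ≈ 20.000 × 0.1406 ≈ 2.812 μg/mL.

2.8 μg/mL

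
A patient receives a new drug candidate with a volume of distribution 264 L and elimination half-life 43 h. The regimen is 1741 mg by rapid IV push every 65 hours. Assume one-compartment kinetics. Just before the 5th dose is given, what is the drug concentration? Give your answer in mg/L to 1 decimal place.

f = (1/2)^(τ/t½) = (1/2)^(65/43) ≈ 0.3507.
C₀ = D/Vd = 1741/264 ≈ 6.595 mg/L.
Before the 5th dose, 4 doses have been given. Superposition: Cmin = C₀·(f + f² + … + f^4).
≈ 6.595 × (0.3507 + 0.1230 + 0.0431 + 0.0151) ≈ 6.595 × 0.5319 ≈ 3.508 mg/L.

3.5 mg/L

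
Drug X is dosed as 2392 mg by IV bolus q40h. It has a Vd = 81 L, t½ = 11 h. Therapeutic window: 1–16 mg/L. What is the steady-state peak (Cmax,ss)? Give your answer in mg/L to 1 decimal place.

32.1 mg/L

τ/t½ = 40/11 ≈ 3.6364, so fraction remaining f = (1/2)^(40/11) ≈ 0.0804.
Accumulation ratio R = 1/(1 − f) ≈ 1/0.9196 ≈ 1.0874.
Each bolus raises the concentration by D/Vd = 2392/81 ≈ 29.531 mg/L.
Steady-state peak Cmax,ss = C₀·R ≈ 29.531 × 1.0874 ≈ 32.112 mg/L.
Peak 32.1 mg/L vs MTC 16 mg/L: exceeds toxic threshold.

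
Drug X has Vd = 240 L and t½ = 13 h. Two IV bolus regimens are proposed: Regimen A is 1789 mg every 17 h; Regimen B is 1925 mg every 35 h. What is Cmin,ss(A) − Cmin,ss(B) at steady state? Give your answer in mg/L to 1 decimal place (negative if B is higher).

Regimen A: f = (1/2)^(17/13) ≈ 0.4040; Cmin,ss = (1789/240)·f/(1−f) ≈ 5.053 mg/L.
Regimen B: f = (1/2)^(35/13) ≈ 0.1547; Cmin,ss = (1925/240)·f/(1−f) ≈ 1.468 mg/L.
Difference ≈ 5.053 − 1.468 ≈ 3.585 mg/L.

3.6 mg/L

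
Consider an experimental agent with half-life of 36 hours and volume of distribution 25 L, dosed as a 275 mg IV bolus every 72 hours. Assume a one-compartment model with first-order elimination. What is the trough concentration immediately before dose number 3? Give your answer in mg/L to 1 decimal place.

f = (1/2)^(τ/t½) = (1/2)^(72/36) ≈ 0.2500.
C₀ = D/Vd = 275/25 ≈ 11.000 mg/L.
Before the 3rd dose, 2 doses have been given. Superposition: Cmin = C₀·(f + f²).
≈ 11.000 × (0.2500 + 0.0625) ≈ 11.000 × 0.3125 ≈ 3.438 mg/L.

3.4 mg/L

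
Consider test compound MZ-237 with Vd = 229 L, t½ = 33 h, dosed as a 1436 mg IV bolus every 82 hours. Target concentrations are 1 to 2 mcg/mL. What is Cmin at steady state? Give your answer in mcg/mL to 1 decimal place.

1.4 mcg/mL

Over one 82-h interval, 82/33 ≈ 2.4848 half-lives elapse, leaving f ≈ 0.1786 of each dose.
Each bolus raises the concentration by D/Vd = 1436/229 ≈ 6.271 mcg/mL.
Steady-state trough Cmin,ss = C₀·f/(1−f) ≈ 6.271 × 0.1786/0.8214 ≈ 1.364 mcg/mL.
Trough 1.4 mcg/mL vs MEC 1 mcg/mL: adequate.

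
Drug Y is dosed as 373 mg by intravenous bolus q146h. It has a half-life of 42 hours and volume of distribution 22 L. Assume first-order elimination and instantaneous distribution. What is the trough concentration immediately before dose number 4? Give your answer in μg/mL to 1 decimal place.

f = (1/2)^(τ/t½) = (1/2)^(146/42) ≈ 0.0899.
C₀ = D/Vd = 373/22 ≈ 16.955 μg/mL.
Before the 4th dose, 3 doses have been given. Superposition: Cmin = C₀·(f + f² + … + f^3).
≈ 16.955 × (0.0899 + 0.0081 + 0.0007) ≈ 16.955 × 0.0987 ≈ 1.673 μg/mL.

1.7 μg/mL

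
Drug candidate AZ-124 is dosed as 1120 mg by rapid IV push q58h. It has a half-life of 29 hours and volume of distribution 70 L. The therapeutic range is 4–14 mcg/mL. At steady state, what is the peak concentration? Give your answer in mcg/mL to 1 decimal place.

21.3 mcg/mL

The dosing interval is 2 half-lives, so f = 2^(−2) = 0.25.
Accumulation ratio R = 1/(1 − f) = 1/0.75 = 4/3.
Single-dose peak C₀ = D/Vd = 1120/70 = 16 mcg/mL.
Steady-state peak Cmax,ss = C₀·R = 16 × 4/3 ≈ 21.333 mcg/mL.
Peak 21.3 mcg/mL vs MTC 14 mcg/mL: exceeds toxic threshold.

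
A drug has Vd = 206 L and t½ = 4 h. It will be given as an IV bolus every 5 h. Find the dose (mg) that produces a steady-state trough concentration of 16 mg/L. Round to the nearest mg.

τ/t½ = 5/4 ≈ 1.25, so f = (1/2)^(5/4) ≈ 0.420448.
Cmin,ss = (D/Vd)·f/(1−f), so D = Cmin,ss·Vd·(1−f)/f.
D = 16 × 206 × (1−f)/f ≈ 16 × 206 × 1.37842 ≈ 4543.27 mg.

4543 mg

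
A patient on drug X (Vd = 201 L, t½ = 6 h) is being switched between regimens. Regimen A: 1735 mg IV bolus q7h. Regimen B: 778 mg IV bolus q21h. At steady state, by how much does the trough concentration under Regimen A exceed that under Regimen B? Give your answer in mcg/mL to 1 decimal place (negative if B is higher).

Regimen A: f = (1/2)^(7/6) ≈ 0.4454; Cmin,ss = (1735/201)·f/(1−f) ≈ 6.932 mcg/mL.
Regimen B: f = (1/2)^(21/6) ≈ 0.0884; Cmin,ss = (778/201)·f/(1−f) ≈ 0.375 mcg/mL.
Difference ≈ 6.932 − 0.375 ≈ 6.557 mcg/mL.

6.6 mcg/mL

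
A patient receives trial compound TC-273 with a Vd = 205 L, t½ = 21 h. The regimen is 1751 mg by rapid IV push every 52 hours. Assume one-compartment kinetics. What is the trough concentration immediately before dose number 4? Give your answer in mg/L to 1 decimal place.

f = (1/2)^(τ/t½) = (1/2)^(52/21) ≈ 0.1797.
C₀ = D/Vd = 1751/205 ≈ 8.541 mg/L.
Before the 4th dose, 3 doses have been given. Superposition: Cmin = C₀·(f + f² + … + f^3).
≈ 8.541 × (0.1797 + 0.0323 + 0.0058) ≈ 8.541 × 0.2178 ≈ 1.860 mg/L.

1.9 mg/L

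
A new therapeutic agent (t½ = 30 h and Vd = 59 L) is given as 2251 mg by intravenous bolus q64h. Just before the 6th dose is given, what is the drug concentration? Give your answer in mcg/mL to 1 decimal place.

f = (1/2)^(τ/t½) = (1/2)^(64/30) ≈ 0.2279.
C₀ = D/Vd = 2251/59 ≈ 38.153 mcg/mL.
Before the 6th dose, 5 doses have been given. Superposition: Cmin = C₀·(f + f² + … + f^5).
≈ 38.153 × (0.2279 + 0.0519 + 0.0118 + 0.0027 + 0.0006) ≈ 38.153 × 0.2949 ≈ 11.251 mcg/mL.

11.3 mcg/mL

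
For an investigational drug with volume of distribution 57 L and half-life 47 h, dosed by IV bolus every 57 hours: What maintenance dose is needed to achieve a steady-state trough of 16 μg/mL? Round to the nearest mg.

1202 mg

τ/t½ = 57/47 ≈ 1.2128, so f = (1/2)^(57/47) ≈ 0.431441.
Cmin,ss = (D/Vd)·f/(1−f), so D = Cmin,ss·Vd·(1−f)/f.
D = 16 × 57 × (1−f)/f ≈ 16 × 57 × 1.31781 ≈ 1201.84 mg.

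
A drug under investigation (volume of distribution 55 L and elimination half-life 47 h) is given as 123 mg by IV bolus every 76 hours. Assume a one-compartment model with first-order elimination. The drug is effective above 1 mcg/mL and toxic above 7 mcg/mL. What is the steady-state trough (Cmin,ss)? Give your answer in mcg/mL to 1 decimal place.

1.1 mcg/mL

k = ln2/t½ = ln2/47 ≈ 0.014748 h⁻¹; fraction remaining f = e^(−kτ) = e^(−0.014748×76) ≈ 0.3260.
At steady state, accumulation factor R = 1/(1 − e^(−kτ)) ≈ 1.4837.
Each bolus raises the concentration by D/Vd = 123/55 ≈ 2.236 mcg/mL.
Steady-state peak Cmax,ss = C₀·R ≈ 2.236 × 1.4837 ≈ 3.318 mcg/mL.
Steady-state trough Cmin,ss = Cmax,ss·f ≈ 3.318 × 0.3260 ≈ 1.082 mcg/mL.
Trough 1.1 mcg/mL vs MEC 1 mcg/mL: adequate.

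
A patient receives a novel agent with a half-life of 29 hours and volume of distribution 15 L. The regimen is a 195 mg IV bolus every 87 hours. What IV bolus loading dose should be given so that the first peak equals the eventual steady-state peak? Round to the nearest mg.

223 mg

f = (1/2)^(87/29) ≈ 0.125000; accumulation ratio R = 1/(1−f) ≈ 1.14286.
Loading dose to hit Cmax,ss on first dose: D_load = D_maint·R ≈ 195 × 1.14286 ≈ 222.86 mg.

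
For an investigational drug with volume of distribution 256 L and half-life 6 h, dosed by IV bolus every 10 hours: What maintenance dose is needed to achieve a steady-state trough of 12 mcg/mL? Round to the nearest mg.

τ/t½ = 10/6 ≈ 1.6667, so f = (1/2)^(10/6) ≈ 0.314980.
Cmin,ss = (D/Vd)·f/(1−f), so D = Cmin,ss·Vd·(1−f)/f.
D = 12 × 256 × (1−f)/f ≈ 12 × 256 × 2.17480 ≈ 6680.99 mg.

6681 mg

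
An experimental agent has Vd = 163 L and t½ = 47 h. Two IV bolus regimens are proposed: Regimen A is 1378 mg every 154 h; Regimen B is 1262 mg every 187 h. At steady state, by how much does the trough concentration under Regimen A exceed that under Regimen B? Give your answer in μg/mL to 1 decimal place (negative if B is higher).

Regimen A: f = (1/2)^(154/47) ≈ 0.1032; Cmin,ss = (1378/163)·f/(1−f) ≈ 0.973 μg/mL.
Regimen B: f = (1/2)^(187/47) ≈ 0.0634; Cmin,ss = (1262/163)·f/(1−f) ≈ 0.524 μg/mL.
Difference ≈ 0.973 − 0.524 ≈ 0.449 μg/mL.

0.4 μg/mL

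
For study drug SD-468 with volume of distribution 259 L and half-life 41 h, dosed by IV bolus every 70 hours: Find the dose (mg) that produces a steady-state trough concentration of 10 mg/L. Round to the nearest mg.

τ/t½ = 70/41 ≈ 1.7073, so f = (1/2)^(70/41) ≈ 0.306229.
Cmin,ss = (D/Vd)·f/(1−f), so D = Cmin,ss·Vd·(1−f)/f.
D = 10 × 259 × (1−f)/f ≈ 10 × 259 × 2.26553 ≈ 5867.72 mg.

5868 mg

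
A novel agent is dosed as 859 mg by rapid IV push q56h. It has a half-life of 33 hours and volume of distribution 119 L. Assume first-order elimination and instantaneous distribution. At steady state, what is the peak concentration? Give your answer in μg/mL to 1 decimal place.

k = ln2/t½ = ln2/33 ≈ 0.021004 h⁻¹; fraction remaining f = e^(−kτ) = e^(−0.021004×56) ≈ 0.3084.
At steady state, accumulation factor R = 1/(1 − e^(−kτ)) ≈ 1.4459.
Single-dose peak C₀ = D/Vd = 859/119 ≈ 7.218 μg/mL.
Steady-state peak Cmax,ss = C₀·R ≈ 7.218 × 1.4459 ≈ 10.437 μg/mL.

10.4 μg/mL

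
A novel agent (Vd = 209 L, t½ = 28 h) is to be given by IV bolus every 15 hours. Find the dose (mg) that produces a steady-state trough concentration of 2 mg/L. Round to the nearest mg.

188 mg

τ/t½ = 15/28 ≈ 0.53571, so f = (1/2)^(15/28) ≈ 0.689817.
Cmin,ss = (D/Vd)·f/(1−f), so D = Cmin,ss·Vd·(1−f)/f.
D = 2 × 209 × (1−f)/f ≈ 2 × 209 × 0.44966 ≈ 187.96 mg.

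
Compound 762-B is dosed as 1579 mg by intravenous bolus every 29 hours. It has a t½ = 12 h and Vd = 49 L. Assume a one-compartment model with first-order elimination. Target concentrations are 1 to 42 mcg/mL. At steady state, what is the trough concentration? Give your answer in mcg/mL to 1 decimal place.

k = ln2/t½ = ln2/12 ≈ 0.057762 h⁻¹; fraction remaining f = e^(−kτ) = e^(−0.057762×29) ≈ 0.1873.
Each bolus raises the concentration by D/Vd = 1579/49 ≈ 32.224 mcg/mL.
Steady-state trough Cmin,ss = C₀·f/(1−f) ≈ 32.224 × 0.1873/0.8127 ≈ 7.427 mcg/mL.
Trough 7.4 mcg/mL vs MEC 1 mcg/mL: adequate.

7.4 mcg/mL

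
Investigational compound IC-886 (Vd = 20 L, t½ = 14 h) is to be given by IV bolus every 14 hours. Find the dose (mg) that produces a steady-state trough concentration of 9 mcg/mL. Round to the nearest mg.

180 mg

τ/t½ = 14/14 ≈ 1, so f = (1/2)^(14/14) ≈ 0.500000.
Cmin,ss = (D/Vd)·f/(1−f), so D = Cmin,ss·Vd·(1−f)/f.
D = 9 × 20 × (1−f)/f ≈ 9 × 20 × 1.00000 ≈ 180.00 mg.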